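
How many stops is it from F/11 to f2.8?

f/11 → f/8 → f/5.6 → f/4 → f/2.8 — count the steps: 4 stops.

4 stops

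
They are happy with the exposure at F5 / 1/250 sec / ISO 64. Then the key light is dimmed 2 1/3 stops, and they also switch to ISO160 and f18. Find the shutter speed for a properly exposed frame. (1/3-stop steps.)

1/10s

Scene light: 2 1/3 stops darker.
ISO: 64 → 80 → 100 → 125 → 160 — 1 1/3 stops higher (brighter).
Aperture: f/5 → f/5.6 → f/6.3 → f/7.1 → f/8 → f/9 → f/10 → f/11 → f/13 → f/14 → f/16 → f/18 — 3 2/3 stops narrower (darker).
Net so far: 4 2/3 stops darker. Shutter speed: 1/250 → 1/200 → 1/160 → 1/125 → 1/100 → 1/80 → 1/60 → 1/50 → 1/40 → 1/30 → 1/25 → 1/20 → 1/15 → 1/13 → 1/10.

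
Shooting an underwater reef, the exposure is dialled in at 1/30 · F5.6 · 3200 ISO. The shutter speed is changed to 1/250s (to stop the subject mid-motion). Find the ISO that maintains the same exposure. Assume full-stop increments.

Shutter speed: 1/30 → 1/60 → 1/125 → 1/250 — 3 stops shorter (darker).
Need 3 stops brighter from the ISO: 3200 → 6400 → 12800 → 25600.

ISO 25600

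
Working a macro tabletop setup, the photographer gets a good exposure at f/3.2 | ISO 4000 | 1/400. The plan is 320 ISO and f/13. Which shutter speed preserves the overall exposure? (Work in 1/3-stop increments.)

ISO: 4000 → 3200 → 2500 → 2000 → 1600 → 1250 → 1000 → 800 → 640 → 500 → 400 → 320 — 3 2/3 stops dropped (darker).
Aperture: f/3.2 → f/3.5 → f/4 → f/4.5 → f/5 → f/5.6 → f/6.3 → f/7.1 → f/8 → f/9 → f/10 → f/11 → f/13 — 4 stops stopped down (darker).
Net change so far: 7 2/3 stops darker. Offset with the shutter speed: 1/400 → 1/320 → 1/250 → 1/200 → 1/160 → 1/125 → 1/100 → 1/80 → 1/60 → 1/50 → 1/40 → 1/30 → 1/25 → 1/20 → 1/15 → 1/13 → 1/10 → 1/8 → 1/6 → 1/5 → 1/4 → 0.3 → 0.4 → 0.5.

0.5 s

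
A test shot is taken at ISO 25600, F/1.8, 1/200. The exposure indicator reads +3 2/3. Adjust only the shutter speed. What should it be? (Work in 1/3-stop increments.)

1/2500s

Overexposed by 3 2/3 stops → need 3 2/3 stops darker.
Shutter speed: 1/200 → 1/250 → 1/320 → 1/400 → 1/500 → 1/640 → 1/800 → 1/1000 → 1/1250 → 1/1600 → 1/2000 → 1/2500.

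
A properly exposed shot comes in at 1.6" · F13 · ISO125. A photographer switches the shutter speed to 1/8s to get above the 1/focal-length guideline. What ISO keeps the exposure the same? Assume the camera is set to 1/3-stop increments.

ISO 1600

Shutter speed: 1.6 → 1.3 → 1 → 0.8 → 0.6 → 0.5 → 0.4 → 0.3 → 1/4 → 1/5 → 1/6 → 1/8 — 3 2/3 stops shorter (darker).
Need 3 2/3 stops brighter from the ISO: 125 → 160 → 200 → 250 → 320 → 400 → 500 → 640 → 800 → 1000 → 1250 → 1600.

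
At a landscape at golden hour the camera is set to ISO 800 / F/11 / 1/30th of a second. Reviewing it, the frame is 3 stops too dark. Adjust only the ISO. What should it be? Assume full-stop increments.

ISO 6400

Underexposed by 3 stops → need 3 stops brighter.
ISO: 800 → 1600 → 3200 → 6400.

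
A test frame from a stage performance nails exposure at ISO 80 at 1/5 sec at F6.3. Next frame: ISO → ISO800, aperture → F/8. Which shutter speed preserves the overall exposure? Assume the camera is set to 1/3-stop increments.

ISO: 80 → 100 → 125 → 160 → 200 → 250 → 320 → 400 → 500 → 640 → 800 — 3 1/3 stops higher (brighter).
Aperture: f/6.3 → f/7.1 → f/8 — 2/3 stop smaller aperture (darker).
Net change so far: 2 2/3 stops brighter. Offset with the shutter speed: 1/5 → 1/6 → 1/8 → 1/10 → 1/13 → 1/15 → 1/20 → 1/25 → 1/30.

1/30s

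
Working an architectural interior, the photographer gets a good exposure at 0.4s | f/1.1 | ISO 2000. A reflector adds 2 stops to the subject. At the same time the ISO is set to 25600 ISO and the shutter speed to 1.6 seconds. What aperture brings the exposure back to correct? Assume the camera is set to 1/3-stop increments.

f/16

Scene light: 2 stops brighter.
ISO: 2000 → 2500 → 3200 → 4000 → 5000 → 6400 → 8000 → 10000 → 12800 → 16000 → 20000 → 25600 — 3 2/3 stops higher (brighter).
Shutter speed: 0.4 → 0.5 → 0.6 → 0.8 → 1 → 1.3 → 1.6 — 2 stops longer (brighter).
Net so far: 7 2/3 stops brighter. Aperture: f/1.1 → f/1.2 → f/1.4 → f/1.6 → f/1.8 → f/2 → f/2.2 → f/2.5 → f/2.8 → f/3.2 → f/3.5 → f/4 → f/4.5 → f/5 → f/5.6 → f/6.3 → f/7.1 → f/8 → f/9 → f/10 → f/11 → f/13 → f/14 → f/16.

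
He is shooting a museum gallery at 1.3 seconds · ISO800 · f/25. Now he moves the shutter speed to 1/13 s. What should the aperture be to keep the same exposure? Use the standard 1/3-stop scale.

Shutter speed: 1.3 → 1 → 0.8 → 0.6 → 0.5 → 0.4 → 0.3 → 1/4 → 1/5 → 1/6 → 1/8 → 1/10 → 1/13 — 4 stops shorter (darker).
Need 4 stops brighter from the aperture: f/25 → f/22 → f/20 → f/18 → f/16 → f/14 → f/13 → f/11 → f/10 → f/9 → f/8 → f/7.1 → f/6.3.

f/6.3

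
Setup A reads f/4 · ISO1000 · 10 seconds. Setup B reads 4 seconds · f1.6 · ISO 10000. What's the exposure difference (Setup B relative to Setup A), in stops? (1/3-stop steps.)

4 2/3 stops brighter

Aperture: f/4 → f/3.5 → f/3.2 → f/2.8 → f/2.5 → f/2.2 → f/2 → f/1.8 → f/1.6 — 2 2/3 stops larger aperture (brighter).
Shutter speed: 10 → 8 → 6 → 5 → 4 — 1 1/3 stops faster (darker).
ISO: 1000 → 1250 → 1600 → 2000 → 2500 → 3200 → 4000 → 5000 → 6400 → 8000 → 10000 — 3 1/3 stops raised (brighter).
Net: +2 2/3 −1 1/3 +3 1/3 = +4 2/3 stops.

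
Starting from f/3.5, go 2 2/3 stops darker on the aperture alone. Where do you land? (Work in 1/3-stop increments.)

Aperture: f/3.5 → f/4 → f/4.5 → f/5 → f/5.6 → f/6.3 → f/7.1 → f/8 → f/9 — 2 2/3 stops narrower (darker).

f/9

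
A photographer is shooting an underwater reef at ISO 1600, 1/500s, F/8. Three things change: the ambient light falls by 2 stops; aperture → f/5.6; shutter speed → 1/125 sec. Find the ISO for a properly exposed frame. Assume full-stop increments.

ISO 800

Scene light: 2 stops darker.
Aperture: f/8 → f/5.6 — 1 stop wider (brighter).
Shutter speed: 1/500 → 1/250 → 1/125 — 2 stops slower (brighter).
Net so far: 1 stop brighter. ISO: 1600 → 800.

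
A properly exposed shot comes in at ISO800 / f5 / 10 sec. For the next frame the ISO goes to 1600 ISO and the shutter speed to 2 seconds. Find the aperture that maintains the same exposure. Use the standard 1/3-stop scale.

f/3.2

ISO: 800 → 1000 → 1250 → 1600 — 1 stop higher (brighter).
Shutter speed: 10 → 8 → 6 → 5 → 4 → 3.2 → 2.5 → 2 — 2 1/3 stops faster (darker).
Net change so far: 1 1/3 stops darker. Offset with the aperture: f/5 → f/4.5 → f/4 → f/3.5 → f/3.2.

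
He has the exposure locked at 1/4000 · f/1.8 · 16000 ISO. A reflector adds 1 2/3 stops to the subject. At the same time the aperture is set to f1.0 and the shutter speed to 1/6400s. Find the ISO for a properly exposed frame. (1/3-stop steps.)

ISO 2500

Scene light: 1 2/3 stops brighter.
Aperture: f/1.8 → f/1.6 → f/1.4 → f/1.2 → f/1.1 → f/1.0 — 1 2/3 stops opened up (brighter).
Shutter speed: 1/4000 → 1/5000 → 1/6400 — 2/3 stop faster (darker).
Net so far: 2 2/3 stops brighter. ISO: 16000 → 12800 → 10000 → 8000 → 6400 → 5000 → 4000 → 3200 → 2500.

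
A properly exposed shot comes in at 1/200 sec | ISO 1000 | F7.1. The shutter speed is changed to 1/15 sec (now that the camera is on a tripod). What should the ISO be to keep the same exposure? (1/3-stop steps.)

ISO 80

Shutter speed: 1/200 → 1/160 → 1/125 → 1/100 → 1/80 → 1/60 → 1/50 → 1/40 → 1/30 → 1/25 → 1/20 → 1/15 — 3 2/3 stops slower (brighter).
Need 3 2/3 stops darker from the ISO: 1000 → 800 → 640 → 500 → 400 → 320 → 250 → 200 → 160 → 125 → 100 → 80.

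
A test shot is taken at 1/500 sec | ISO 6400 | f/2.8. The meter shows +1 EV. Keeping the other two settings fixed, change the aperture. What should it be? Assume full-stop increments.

f/4

Overexposed by 1 stop → need 1 stop darker.
Aperture: f/2.8 → f/4.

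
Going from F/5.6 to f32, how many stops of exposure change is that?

f/5.6 → f/8 → f/11 → f/16 → f/22 → f/32 — count the steps: 5 stops.

5 stops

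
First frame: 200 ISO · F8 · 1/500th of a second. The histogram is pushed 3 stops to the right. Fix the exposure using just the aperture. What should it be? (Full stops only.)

Overexposed by 3 stops → need 3 stops darker.
Aperture: f/8 → f/11 → f/16 → f/22.

f/22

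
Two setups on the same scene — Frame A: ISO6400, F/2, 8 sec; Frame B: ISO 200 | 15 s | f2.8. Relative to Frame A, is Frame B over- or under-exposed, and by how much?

5 stops darker

Aperture: f/2 → f/2.8 — 1 stop stopped down (darker).
Shutter speed: 8 → 15 — 1 stop slower (brighter).
ISO: 6400 → 3200 → 1600 → 800 → 400 → 200 — 5 stops dropped (darker).
Net: −1 +1 −5 = −5 stops.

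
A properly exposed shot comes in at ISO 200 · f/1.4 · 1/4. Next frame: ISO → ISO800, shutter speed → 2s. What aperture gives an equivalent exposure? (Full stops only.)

ISO: 200 → 400 → 800 — 2 stops raised (brighter).
Shutter speed: 1/4 → 1/2 → 1 → 2 — 3 stops slower (brighter).
Net change so far: 5 stops brighter. Offset with the aperture: f/1.4 → f/2 → f/2.8 → f/4 → f/5.6 → f/8.

f/8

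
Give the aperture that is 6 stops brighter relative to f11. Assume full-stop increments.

f/1.4

Aperture: f/11 → f/8 → f/5.6 → f/4 → f/2.8 → f/2 → f/1.4 — 6 stops larger aperture (brighter).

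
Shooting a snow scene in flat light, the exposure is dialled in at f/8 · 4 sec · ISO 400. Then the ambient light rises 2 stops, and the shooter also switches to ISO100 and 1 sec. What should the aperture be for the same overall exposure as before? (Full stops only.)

Scene light: 2 stops brighter.
ISO: 400 → 200 → 100 — 2 stops lower (darker).
Shutter speed: 4 → 2 → 1 — 2 stops shorter (darker).
Net so far: 2 stops darker. Aperture: f/8 → f/5.6 → f/4.

f/4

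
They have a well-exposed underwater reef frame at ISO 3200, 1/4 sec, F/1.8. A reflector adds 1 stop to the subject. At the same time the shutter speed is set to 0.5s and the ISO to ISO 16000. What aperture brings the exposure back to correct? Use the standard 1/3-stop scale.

Scene light: 1 stop brighter.
Shutter speed: 1/4 → 0.3 → 0.4 → 0.5 — 1 stop slower (brighter).
ISO: 3200 → 4000 → 5000 → 6400 → 8000 → 10000 → 12800 → 16000 — 2 1/3 stops raised (brighter).
Net so far: 4 1/3 stops brighter. Aperture: f/1.8 → f/2 → f/2.2 → f/2.5 → f/2.8 → f/3.2 → f/3.5 → f/4 → f/4.5 → f/5 → f/5.6 → f/6.3 → f/7.1 → f/8.

f/8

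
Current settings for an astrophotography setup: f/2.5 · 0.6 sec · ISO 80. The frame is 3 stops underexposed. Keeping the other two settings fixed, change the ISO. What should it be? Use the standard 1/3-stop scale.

ISO 640

Underexposed by 3 stops → need 3 stops brighter.
ISO: 80 → 100 → 125 → 160 → 200 → 250 → 320 → 400 → 500 → 640.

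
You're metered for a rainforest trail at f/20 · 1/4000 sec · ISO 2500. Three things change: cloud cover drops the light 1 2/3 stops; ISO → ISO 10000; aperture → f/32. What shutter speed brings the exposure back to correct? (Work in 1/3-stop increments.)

Scene light: 1 2/3 stops darker.
ISO: 2500 → 3200 → 4000 → 5000 → 6400 → 8000 → 10000 — 2 stops higher (brighter).
Aperture: f/20 → f/22 → f/25 → f/29 → f/32 — 1 1/3 stops stopped down (darker).
Net so far: 1 stop darker. Shutter speed: 1/4000 → 1/3200 → 1/2500 → 1/2000.

1/2000s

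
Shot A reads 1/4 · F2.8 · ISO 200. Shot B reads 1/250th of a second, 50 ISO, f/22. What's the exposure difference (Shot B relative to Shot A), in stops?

Aperture: f/2.8 → f/4 → f/5.6 → f/8 → f/11 → f/16 → f/22 — 6 stops stopped down (darker).
Shutter speed: 1/4 → 1/8 → 1/15 → 1/30 → 1/60 → 1/125 → 1/250 — 6 stops shorter (darker).
ISO: 200 → 100 → 50 — 2 stops lower (darker).
Net: −6 −6 −2 = −14 stops.

14 stops darker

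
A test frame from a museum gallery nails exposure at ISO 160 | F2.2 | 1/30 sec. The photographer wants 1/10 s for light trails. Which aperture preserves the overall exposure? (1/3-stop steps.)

f/4

Shutter speed: 1/30 → 1/25 → 1/20 → 1/15 → 1/13 → 1/10 — 1 2/3 stops longer (brighter).
Need 1 2/3 stops darker from the aperture: f/2.2 → f/2.5 → f/2.8 → f/3.2 → f/3.5 → f/4.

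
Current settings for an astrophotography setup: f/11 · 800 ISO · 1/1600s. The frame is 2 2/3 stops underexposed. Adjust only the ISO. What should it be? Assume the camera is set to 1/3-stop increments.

ISO 5000

Underexposed by 2 2/3 stops → need 2 2/3 stops brighter.
ISO: 800 → 1000 → 1250 → 1600 → 2000 → 2500 → 3200 → 4000 → 5000.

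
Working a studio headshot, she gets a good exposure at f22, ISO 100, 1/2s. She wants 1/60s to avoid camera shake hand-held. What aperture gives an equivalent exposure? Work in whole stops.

f/4

Shutter speed: 1/2 → 1/4 → 1/8 → 1/15 → 1/30 → 1/60 — 5 stops shorter (darker).
Need 5 stops brighter from the aperture: f/22 → f/16 → f/11 → f/8 → f/5.6 → f/4.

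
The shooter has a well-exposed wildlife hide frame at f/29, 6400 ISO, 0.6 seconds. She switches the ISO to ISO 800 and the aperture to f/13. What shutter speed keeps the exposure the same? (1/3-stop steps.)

1 s

ISO: 6400 → 5000 → 4000 → 3200 → 2500 → 2000 → 1600 → 1250 → 1000 → 800 — 3 stops dropped (darker).
Aperture: f/29 → f/25 → f/22 → f/20 → f/18 → f/16 → f/14 → f/13 — 2 1/3 stops opened up (brighter).
Net change so far: 2/3 stop darker. Offset with the shutter speed: 0.6 → 0.8 → 1.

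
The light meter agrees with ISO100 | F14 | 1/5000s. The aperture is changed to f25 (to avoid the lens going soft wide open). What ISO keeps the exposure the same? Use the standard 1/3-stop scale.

Aperture: f/14 → f/16 → f/18 → f/20 → f/22 → f/25 — 1 2/3 stops stopped down (darker).
Need 1 2/3 stops brighter from the ISO: 100 → 125 → 160 → 200 → 250 → 320.

ISO 320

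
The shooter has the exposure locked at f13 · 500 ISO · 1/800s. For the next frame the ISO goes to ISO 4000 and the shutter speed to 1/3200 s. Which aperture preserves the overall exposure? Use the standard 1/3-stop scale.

ISO: 500 → 640 → 800 → 1000 → 1250 → 1600 → 2000 → 2500 → 3200 → 4000 — 3 stops raised (brighter).
Shutter speed: 1/800 → 1/1000 → 1/1250 → 1/1600 → 1/2000 → 1/2500 → 1/3200 — 2 stops shorter (darker).
Net change so far: 1 stop brighter. Offset with the aperture: f/13 → f/14 → f/16 → f/18.

f/18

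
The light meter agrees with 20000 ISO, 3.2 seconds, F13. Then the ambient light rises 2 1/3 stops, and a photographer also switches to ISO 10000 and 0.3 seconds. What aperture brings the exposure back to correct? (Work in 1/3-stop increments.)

Scene light: 2 1/3 stops brighter.
ISO: 20000 → 16000 → 12800 → 10000 — 1 stop lower (darker).
Shutter speed: 3.2 → 2.5 → 2 → 1.6 → 1.3 → 1 → 0.8 → 0.6 → 0.5 → 0.4 → 0.3 — 3 1/3 stops shorter (darker).
Net so far: 2 stops darker. Aperture: f/13 → f/11 → f/10 → f/9 → f/8 → f/7.1 → f/6.3.

f/6.3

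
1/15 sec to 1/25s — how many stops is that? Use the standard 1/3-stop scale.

1/15 → 1/20 → 1/25 — count the steps: 2 third-stops = 2/3 stop.

2/3 stop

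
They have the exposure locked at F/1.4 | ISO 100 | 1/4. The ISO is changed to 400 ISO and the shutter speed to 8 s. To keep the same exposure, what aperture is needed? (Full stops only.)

ISO: 100 → 200 → 400 — 2 stops raised (brighter).
Shutter speed: 1/4 → 1/2 → 1 → 2 → 4 → 8 — 5 stops longer (brighter).
Net change so far: 7 stops brighter. Offset with the aperture: f/1.4 → f/2 → f/2.8 → f/4 → f/5.6 → f/8 → f/11 → f/16.

f/16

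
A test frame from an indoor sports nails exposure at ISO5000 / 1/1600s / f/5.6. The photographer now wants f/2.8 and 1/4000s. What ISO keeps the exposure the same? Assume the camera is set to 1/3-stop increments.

Aperture: f/5.6 → f/5 → f/4.5 → f/4 → f/3.5 → f/3.2 → f/2.8 — 2 stops larger aperture (brighter).
Shutter speed: 1/1600 → 1/2000 → 1/2500 → 1/3200 → 1/4000 — 1 1/3 stops faster (darker).
Net change so far: 2/3 stop brighter. Offset with the ISO: 5000 → 4000 → 3200.

ISO 3200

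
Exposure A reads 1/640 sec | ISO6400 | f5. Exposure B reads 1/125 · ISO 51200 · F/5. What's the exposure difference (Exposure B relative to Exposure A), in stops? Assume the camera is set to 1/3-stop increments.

5 1/3 stops brighter

Aperture: unchanged.
Shutter speed: 1/640 → 1/500 → 1/400 → 1/320 → 1/250 → 1/200 → 1/160 → 1/125 — 2 1/3 stops longer (brighter).
ISO: 6400 → 8000 → 10000 → 12800 → 16000 → 20000 → 25600 → 32000 → 40000 → 51200 — 3 stops higher (brighter).
Net: +2 1/3 +3 = +5 1/3 stops.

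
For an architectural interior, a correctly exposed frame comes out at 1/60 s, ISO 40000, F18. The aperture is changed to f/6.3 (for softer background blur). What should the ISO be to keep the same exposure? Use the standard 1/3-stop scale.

ISO 5000

Aperture: f/18 → f/16 → f/14 → f/13 → f/11 → f/10 → f/9 → f/8 → f/7.1 → f/6.3 — 3 stops larger aperture (brighter).
Need 3 stops darker from the ISO: 40000 → 32000 → 25600 → 20000 → 16000 → 12800 → 10000 → 8000 → 6400 → 5000.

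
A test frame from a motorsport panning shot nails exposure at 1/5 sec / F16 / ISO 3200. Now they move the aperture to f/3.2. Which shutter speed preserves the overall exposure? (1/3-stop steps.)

1/125s

Aperture: f/16 → f/14 → f/13 → f/11 → f/10 → f/9 → f/8 → f/7.1 → f/6.3 → f/5.6 → f/5 → f/4.5 → f/4 → f/3.5 → f/3.2 — 4 2/3 stops wider (brighter).
Need 4 2/3 stops darker from the shutter speed: 1/5 → 1/6 → 1/8 → 1/10 → 1/13 → 1/15 → 1/20 → 1/25 → 1/30 → 1/40 → 1/50 → 1/60 → 1/80 → 1/100 → 1/125.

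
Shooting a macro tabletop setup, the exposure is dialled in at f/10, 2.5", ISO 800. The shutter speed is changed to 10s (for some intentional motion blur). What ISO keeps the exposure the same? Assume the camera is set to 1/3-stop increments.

Shutter speed: 2.5 → 3.2 → 4 → 5 → 6 → 8 → 10 — 2 stops slower (brighter).
Need 2 stops darker from the ISO: 800 → 640 → 500 → 400 → 320 → 250 → 200.

ISO 200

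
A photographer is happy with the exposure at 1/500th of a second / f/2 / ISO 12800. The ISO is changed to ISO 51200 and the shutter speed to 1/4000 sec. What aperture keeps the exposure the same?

ISO: 12800 → 25600 → 51200 — 2 stops raised (brighter).
Shutter speed: 1/500 → 1/1000 → 1/2000 → 1/4000 — 3 stops shorter (darker).
Net change so far: 1 stop darker. Offset with the aperture: f/2 → f/1.4.

f/1.4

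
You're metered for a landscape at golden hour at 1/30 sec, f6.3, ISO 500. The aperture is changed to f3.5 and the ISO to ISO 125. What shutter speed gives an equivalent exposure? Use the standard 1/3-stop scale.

1/25s

Aperture: f/6.3 → f/5.6 → f/5 → f/4.5 → f/4 → f/3.5 — 1 2/3 stops larger aperture (brighter).
ISO: 500 → 400 → 320 → 250 → 200 → 160 → 125 — 2 stops lower (darker).
Net change so far: 1/3 stop darker. Offset with the shutter speed: 1/30 → 1/25.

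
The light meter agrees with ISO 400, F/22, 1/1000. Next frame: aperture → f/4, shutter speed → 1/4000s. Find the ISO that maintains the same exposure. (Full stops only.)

Aperture: f/22 → f/16 → f/11 → f/8 → f/5.6 → f/4 — 5 stops wider (brighter).
Shutter speed: 1/1000 → 1/2000 → 1/4000 — 2 stops shorter (darker).
Net change so far: 3 stops brighter. Offset with the ISO: 400 → 200 → 100 → 50.

ISO 50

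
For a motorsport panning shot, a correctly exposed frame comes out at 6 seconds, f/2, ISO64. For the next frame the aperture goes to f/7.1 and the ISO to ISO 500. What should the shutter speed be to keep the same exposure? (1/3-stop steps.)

10 s

Aperture: f/2 → f/2.2 → f/2.5 → f/2.8 → f/3.2 → f/3.5 → f/4 → f/4.5 → f/5 → f/5.6 → f/6.3 → f/7.1 — 3 2/3 stops stopped down (darker).
ISO: 64 → 80 → 100 → 125 → 160 → 200 → 250 → 320 → 400 → 500 — 3 stops raised (brighter).
Net change so far: 2/3 stop darker. Offset with the shutter speed: 6 → 8 → 10.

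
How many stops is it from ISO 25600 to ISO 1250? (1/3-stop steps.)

25600 → 20000 → 16000 → 12800 → 10000 → 8000 → 6400 → 5000 → 4000 → 3200 → 2500 → 2000 → 1600 → 1250 — count the steps: 13 third-stops = 4 1/3 stops.

4 1/3 stops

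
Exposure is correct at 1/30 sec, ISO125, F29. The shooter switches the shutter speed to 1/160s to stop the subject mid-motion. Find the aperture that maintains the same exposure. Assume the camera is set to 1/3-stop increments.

f/13

Shutter speed: 1/30 → 1/40 → 1/50 → 1/60 → 1/80 → 1/100 → 1/125 → 1/160 — 2 1/3 stops faster (darker).
Need 2 1/3 stops brighter from the aperture: f/29 → f/25 → f/22 → f/20 → f/18 → f/16 → f/14 → f/13.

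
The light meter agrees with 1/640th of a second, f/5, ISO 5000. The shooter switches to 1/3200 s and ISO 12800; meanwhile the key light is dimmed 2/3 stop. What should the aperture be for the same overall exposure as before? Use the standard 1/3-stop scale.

Scene light: 2/3 stop darker.
Shutter speed: 1/640 → 1/800 → 1/1000 → 1/1250 → 1/1600 → 1/2000 → 1/2500 → 1/3200 — 2 1/3 stops faster (darker).
ISO: 5000 → 6400 → 8000 → 10000 → 12800 — 1 1/3 stops raised (brighter).
Net so far: 1 2/3 stops darker. Aperture: f/5 → f/4.5 → f/4 → f/3.5 → f/3.2 → f/2.8.

f/2.8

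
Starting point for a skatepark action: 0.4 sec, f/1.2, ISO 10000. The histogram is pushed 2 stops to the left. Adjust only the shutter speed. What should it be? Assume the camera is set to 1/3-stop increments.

Underexposed by 2 stops → need 2 stops brighter.
Shutter speed: 0.4 → 0.5 → 0.6 → 0.8 → 1 → 1.3 → 1.6.

1.6 s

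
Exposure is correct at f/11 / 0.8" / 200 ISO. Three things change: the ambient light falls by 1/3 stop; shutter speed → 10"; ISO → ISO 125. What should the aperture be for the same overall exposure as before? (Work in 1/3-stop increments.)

f/29

Scene light: 1/3 stop darker.
Shutter speed: 0.8 → 1 → 1.3 → 1.6 → 2 → 2.5 → 3.2 → 4 → 5 → 6 → 8 → 10 — 3 2/3 stops longer (brighter).
ISO: 200 → 160 → 125 — 2/3 stop dropped (darker).
Net so far: 2 2/3 stops brighter. Aperture: f/11 → f/13 → f/14 → f/16 → f/18 → f/20 → f/22 → f/25 → f/29.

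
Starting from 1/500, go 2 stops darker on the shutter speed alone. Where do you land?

Shutter speed: 1/500 → 1/1000 → 1/2000 — 2 stops shorter (darker).

1/2000s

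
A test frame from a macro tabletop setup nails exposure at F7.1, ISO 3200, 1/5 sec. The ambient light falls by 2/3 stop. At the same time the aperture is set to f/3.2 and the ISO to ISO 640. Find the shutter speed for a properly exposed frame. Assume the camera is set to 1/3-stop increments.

0.3 s

Scene light: 2/3 stop darker.
Aperture: f/7.1 → f/6.3 → f/5.6 → f/5 → f/4.5 → f/4 → f/3.5 → f/3.2 — 2 1/3 stops opened up (brighter).
ISO: 3200 → 2500 → 2000 → 1600 → 1250 → 1000 → 800 → 640 — 2 1/3 stops dropped (darker).
Net so far: 2/3 stop darker. Shutter speed: 1/5 → 1/4 → 0.3.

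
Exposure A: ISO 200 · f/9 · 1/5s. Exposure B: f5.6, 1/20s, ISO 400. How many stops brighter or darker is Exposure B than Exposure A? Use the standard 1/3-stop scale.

1/3 stop brighter

Aperture: f/9 → f/8 → f/7.1 → f/6.3 → f/5.6 — 1 1/3 stops wider (brighter).
Shutter speed: 1/5 → 1/6 → 1/8 → 1/10 → 1/13 → 1/15 → 1/20 — 2 stops shorter (darker).
ISO: 200 → 250 → 320 → 400 — 1 stop raised (brighter).
Net: +1 1/3 −2 +1 = +1/3 stops.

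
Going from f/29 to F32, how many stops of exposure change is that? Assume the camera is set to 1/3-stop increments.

1/3 stop

f/29 → f/32 — count the steps: 1 third-stops = 1/3 stop.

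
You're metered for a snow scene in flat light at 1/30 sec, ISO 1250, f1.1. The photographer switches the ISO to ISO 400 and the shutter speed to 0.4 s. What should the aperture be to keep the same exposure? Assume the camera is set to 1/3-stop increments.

f/2.2

ISO: 1250 → 1000 → 800 → 640 → 500 → 400 — 1 2/3 stops lower (darker).
Shutter speed: 1/30 → 1/25 → 1/20 → 1/15 → 1/13 → 1/10 → 1/8 → 1/6 → 1/5 → 1/4 → 0.3 → 0.4 — 3 2/3 stops longer (brighter).
Net change so far: 2 stops brighter. Offset with the aperture: f/1.1 → f/1.2 → f/1.4 → f/1.6 → f/1.8 → f/2 → f/2.2.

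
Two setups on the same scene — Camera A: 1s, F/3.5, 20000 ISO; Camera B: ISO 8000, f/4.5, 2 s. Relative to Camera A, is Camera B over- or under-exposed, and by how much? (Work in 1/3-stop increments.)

1 stop darker

Aperture: f/3.5 → f/4 → f/4.5 — 2/3 stop narrower (darker).
Shutter speed: 1 → 1.3 → 1.6 → 2 — 1 stop longer (brighter).
ISO: 20000 → 16000 → 12800 → 10000 → 8000 — 1 1/3 stops lower (darker).
Net: −2/3 +1 −1 1/3 = −1 stop.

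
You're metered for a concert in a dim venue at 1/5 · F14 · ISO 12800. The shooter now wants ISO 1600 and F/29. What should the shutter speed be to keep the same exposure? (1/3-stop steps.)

ISO: 12800 → 10000 → 8000 → 6400 → 5000 → 4000 → 3200 → 2500 → 2000 → 1600 — 3 stops lower (darker).
Aperture: f/14 → f/16 → f/18 → f/20 → f/22 → f/25 → f/29 — 2 stops stopped down (darker).
Net change so far: 5 stops darker. Offset with the shutter speed: 1/5 → 1/4 → 0.3 → 0.4 → 0.5 → 0.6 → 0.8 → 1 → 1.3 → 1.6 → 2 → 2.5 → 3.2 → 4 → 5 → 6.

6 s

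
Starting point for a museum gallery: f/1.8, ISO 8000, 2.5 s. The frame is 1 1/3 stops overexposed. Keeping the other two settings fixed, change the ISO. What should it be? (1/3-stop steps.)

Overexposed by 1 1/3 stops → need 1 1/3 stops darker.
ISO: 8000 → 6400 → 5000 → 4000 → 3200.

ISO 3200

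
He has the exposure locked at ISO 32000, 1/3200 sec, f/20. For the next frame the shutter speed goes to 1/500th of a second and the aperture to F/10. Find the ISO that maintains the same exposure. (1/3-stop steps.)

ISO 1250

Shutter speed: 1/3200 → 1/2500 → 1/2000 → 1/1600 → 1/1250 → 1/1000 → 1/800 → 1/640 → 1/500 — 2 2/3 stops slower (brighter).
Aperture: f/20 → f/18 → f/16 → f/14 → f/13 → f/11 → f/10 — 2 stops opened up (brighter).
Net change so far: 4 2/3 stops brighter. Offset with the ISO: 32000 → 25600 → 20000 → 16000 → 12800 → 10000 → 8000 → 6400 → 5000 → 4000 → 3200 → 2500 → 2000 → 1600 → 1250.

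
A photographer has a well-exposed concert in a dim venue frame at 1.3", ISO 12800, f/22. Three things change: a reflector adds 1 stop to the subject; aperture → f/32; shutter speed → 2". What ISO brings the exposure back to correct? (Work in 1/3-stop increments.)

Scene light: 1 stop brighter.
Aperture: f/22 → f/25 → f/29 → f/32 — 1 stop smaller aperture (darker).
Shutter speed: 1.3 → 1.6 → 2 — 2/3 stop slower (brighter).
Net so far: 2/3 stop brighter. ISO: 12800 → 10000 → 8000.

ISO 8000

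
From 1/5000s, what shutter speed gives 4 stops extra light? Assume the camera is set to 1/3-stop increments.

1/320s

Shutter speed: 1/5000 → 1/4000 → 1/3200 → 1/2500 → 1/2000 → 1/1600 → 1/1250 → 1/1000 → 1/800 → 1/640 → 1/500 → 1/400 → 1/320 — 4 stops longer (brighter).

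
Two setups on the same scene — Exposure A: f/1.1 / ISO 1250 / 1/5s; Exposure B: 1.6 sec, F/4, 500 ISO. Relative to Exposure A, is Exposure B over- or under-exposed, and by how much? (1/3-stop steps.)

Aperture: f/1.1 → f/1.2 → f/1.4 → f/1.6 → f/1.8 → f/2 → f/2.2 → f/2.5 → f/2.8 → f/3.2 → f/3.5 → f/4 — 3 2/3 stops stopped down (darker).
Shutter speed: 1/5 → 1/4 → 0.3 → 0.4 → 0.5 → 0.6 → 0.8 → 1 → 1.3 → 1.6 — 3 stops longer (brighter).
ISO: 1250 → 1000 → 800 → 640 → 500 — 1 1/3 stops dropped (darker).
Net: −3 2/3 +3 −1 1/3 = −2 stops.

2 stops darker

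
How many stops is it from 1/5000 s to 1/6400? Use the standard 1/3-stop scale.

1/3 stop

1/5000 → 1/6400 — count the steps: 1 third-stops = 1/3 stop.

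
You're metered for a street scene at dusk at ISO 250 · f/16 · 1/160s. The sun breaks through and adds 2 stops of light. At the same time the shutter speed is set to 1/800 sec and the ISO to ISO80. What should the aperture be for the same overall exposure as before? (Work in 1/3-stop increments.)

f/8

Scene light: 2 stops brighter.
Shutter speed: 1/160 → 1/200 → 1/250 → 1/320 → 1/400 → 1/500 → 1/640 → 1/800 — 2 1/3 stops shorter (darker).
ISO: 250 → 200 → 160 → 125 → 100 → 80 — 1 2/3 stops lower (darker).
Net so far: 2 stops darker. Aperture: f/16 → f/14 → f/13 → f/11 → f/10 → f/9 → f/8.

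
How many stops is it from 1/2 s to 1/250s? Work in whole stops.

7 stops

1/2 → 1/4 → 1/8 → 1/15 → 1/30 → 1/60 → 1/125 → 1/250 — count the steps: 7 stops.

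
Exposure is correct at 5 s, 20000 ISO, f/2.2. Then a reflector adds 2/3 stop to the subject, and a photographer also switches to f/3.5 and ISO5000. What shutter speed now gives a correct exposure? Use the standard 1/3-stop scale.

Scene light: 2/3 stop brighter.
Aperture: f/2.2 → f/2.5 → f/2.8 → f/3.2 → f/3.5 — 1 1/3 stops smaller aperture (darker).
ISO: 20000 → 16000 → 12800 → 10000 → 8000 → 6400 → 5000 — 2 stops lower (darker).
Net so far: 2 2/3 stops darker. Shutter speed: 5 → 6 → 8 → 10 → 13 → 15 → 20 → 25 → 30.

30 s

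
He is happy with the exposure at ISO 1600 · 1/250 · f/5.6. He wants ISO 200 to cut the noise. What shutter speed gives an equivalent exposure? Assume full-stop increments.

ISO: 1600 → 800 → 400 → 200 — 3 stops dropped (darker).
Need 3 stops brighter from the shutter speed: 1/250 → 1/125 → 1/60 → 1/30.

1/30s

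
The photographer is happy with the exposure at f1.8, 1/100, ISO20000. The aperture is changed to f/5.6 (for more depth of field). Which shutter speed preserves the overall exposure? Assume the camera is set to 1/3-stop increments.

1/10s

Aperture: f/1.8 → f/2 → f/2.2 → f/2.5 → f/2.8 → f/3.2 → f/3.5 → f/4 → f/4.5 → f/5 → f/5.6 — 3 1/3 stops smaller aperture (darker).
Need 3 1/3 stops brighter from the shutter speed: 1/100 → 1/80 → 1/60 → 1/50 → 1/40 → 1/30 → 1/25 → 1/20 → 1/15 → 1/13 → 1/10.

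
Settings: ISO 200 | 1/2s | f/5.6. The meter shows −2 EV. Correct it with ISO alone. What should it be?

ISO 800

Underexposed by 2 stops → need 2 stops brighter.
ISO: 200 → 400 → 800.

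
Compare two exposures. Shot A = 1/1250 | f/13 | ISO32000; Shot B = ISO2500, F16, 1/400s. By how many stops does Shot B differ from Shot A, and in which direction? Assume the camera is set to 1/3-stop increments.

2 2/3 stops darker

Aperture: f/13 → f/14 → f/16 — 2/3 stop smaller aperture (darker).
Shutter speed: 1/1250 → 1/1000 → 1/800 → 1/640 → 1/500 → 1/400 — 1 2/3 stops longer (brighter).
ISO: 32000 → 25600 → 20000 → 16000 → 12800 → 10000 → 8000 → 6400 → 5000 → 4000 → 3200 → 2500 — 3 2/3 stops dropped (darker).
Net: −2/3 +1 2/3 −3 2/3 = −2 2/3 stops.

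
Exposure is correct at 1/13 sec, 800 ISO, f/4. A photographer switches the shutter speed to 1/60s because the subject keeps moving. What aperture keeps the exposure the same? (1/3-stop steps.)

Shutter speed: 1/13 → 1/15 → 1/20 → 1/25 → 1/30 → 1/40 → 1/50 → 1/60 — 2 1/3 stops shorter (darker).
Need 2 1/3 stops brighter from the aperture: f/4 → f/3.5 → f/3.2 → f/2.8 → f/2.5 → f/2.2 → f/2 → f/1.8.

f/1.8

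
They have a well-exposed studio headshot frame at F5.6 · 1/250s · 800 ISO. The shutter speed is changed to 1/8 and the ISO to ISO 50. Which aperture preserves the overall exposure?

f/8

Shutter speed: 1/250 → 1/125 → 1/60 → 1/30 → 1/15 → 1/8 — 5 stops slower (brighter).
ISO: 800 → 400 → 200 → 100 → 50 — 4 stops dropped (darker).
Net change so far: 1 stop brighter. Offset with the aperture: f/5.6 → f/8.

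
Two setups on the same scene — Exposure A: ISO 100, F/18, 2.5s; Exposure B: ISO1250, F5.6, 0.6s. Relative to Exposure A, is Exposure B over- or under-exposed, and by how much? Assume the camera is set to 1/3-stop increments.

5 stops brighter

Aperture: f/18 → f/16 → f/14 → f/13 → f/11 → f/10 → f/9 → f/8 → f/7.1 → f/6.3 → f/5.6 — 3 1/3 stops wider (brighter).
Shutter speed: 2.5 → 2 → 1.6 → 1.3 → 1 → 0.8 → 0.6 — 2 stops faster (darker).
ISO: 100 → 125 → 160 → 200 → 250 → 320 → 400 → 500 → 640 → 800 → 1000 → 1250 — 3 2/3 stops raised (brighter).
Net: +3 1/3 −2 +3 2/3 = +5 stops.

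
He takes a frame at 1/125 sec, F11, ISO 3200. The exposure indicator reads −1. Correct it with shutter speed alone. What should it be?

1/60s

Underexposed by 1 stop → need 1 stop brighter.
Shutter speed: 1/125 → 1/60.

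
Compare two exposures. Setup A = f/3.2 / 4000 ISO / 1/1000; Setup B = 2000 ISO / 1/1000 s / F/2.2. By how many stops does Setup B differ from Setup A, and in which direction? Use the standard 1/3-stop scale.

Aperture: f/3.2 → f/2.8 → f/2.5 → f/2.2 — 1 stop wider (brighter).
Shutter speed: unchanged.
ISO: 4000 → 3200 → 2500 → 2000 — 1 stop dropped (darker).
Net: +1 −1 = 0 stops.

same exposure (0 stops)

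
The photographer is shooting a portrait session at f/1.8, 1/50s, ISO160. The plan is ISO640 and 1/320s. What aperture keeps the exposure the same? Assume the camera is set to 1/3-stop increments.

ISO: 160 → 200 → 250 → 320 → 400 → 500 → 640 — 2 stops raised (brighter).
Shutter speed: 1/50 → 1/60 → 1/80 → 1/100 → 1/125 → 1/160 → 1/200 → 1/250 → 1/320 — 2 2/3 stops shorter (darker).
Net change so far: 2/3 stop darker. Offset with the aperture: f/1.8 → f/1.6 → f/1.4.

f/1.4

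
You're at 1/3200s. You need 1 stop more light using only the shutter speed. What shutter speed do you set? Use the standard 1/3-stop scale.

1/1600s

Shutter speed: 1/3200 → 1/2500 → 1/2000 → 1/1600 — 1 stop longer (brighter).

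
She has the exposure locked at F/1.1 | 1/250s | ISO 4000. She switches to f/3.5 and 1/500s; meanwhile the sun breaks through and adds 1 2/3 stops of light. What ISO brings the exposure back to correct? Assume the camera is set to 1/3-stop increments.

Scene light: 1 2/3 stops brighter.
Aperture: f/1.1 → f/1.2 → f/1.4 → f/1.6 → f/1.8 → f/2 → f/2.2 → f/2.5 → f/2.8 → f/3.2 → f/3.5 — 3 1/3 stops smaller aperture (darker).
Shutter speed: 1/250 → 1/320 → 1/400 → 1/500 — 1 stop shorter (darker).
Net so far: 2 2/3 stops darker. ISO: 4000 → 5000 → 6400 → 8000 → 10000 → 12800 → 16000 → 20000 → 25600.

ISO 25600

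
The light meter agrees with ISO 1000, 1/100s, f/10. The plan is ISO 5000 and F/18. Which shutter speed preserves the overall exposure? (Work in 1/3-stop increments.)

ISO: 1000 → 1250 → 1600 → 2000 → 2500 → 3200 → 4000 → 5000 — 2 1/3 stops raised (brighter).
Aperture: f/10 → f/11 → f/13 → f/14 → f/16 → f/18 — 1 2/3 stops stopped down (darker).
Net change so far: 2/3 stop brighter. Offset with the shutter speed: 1/100 → 1/125 → 1/160.

1/160s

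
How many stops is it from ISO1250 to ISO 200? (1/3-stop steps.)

2 2/3 stops

1250 → 1000 → 800 → 640 → 500 → 400 → 320 → 250 → 200 — count the steps: 8 third-stops = 2 2/3 stops.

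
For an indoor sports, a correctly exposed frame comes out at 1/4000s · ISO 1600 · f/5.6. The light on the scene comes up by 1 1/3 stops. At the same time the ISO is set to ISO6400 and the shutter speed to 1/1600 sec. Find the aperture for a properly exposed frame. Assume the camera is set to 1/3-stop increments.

Scene light: 1 1/3 stops brighter.
ISO: 1600 → 2000 → 2500 → 3200 → 4000 → 5000 → 6400 — 2 stops raised (brighter).
Shutter speed: 1/4000 → 1/3200 → 1/2500 → 1/2000 → 1/1600 — 1 1/3 stops slower (brighter).
Net so far: 4 2/3 stops brighter. Aperture: f/5.6 → f/6.3 → f/7.1 → f/8 → f/9 → f/10 → f/11 → f/13 → f/14 → f/16 → f/18 → f/20 → f/22 → f/25 → f/29.

f/29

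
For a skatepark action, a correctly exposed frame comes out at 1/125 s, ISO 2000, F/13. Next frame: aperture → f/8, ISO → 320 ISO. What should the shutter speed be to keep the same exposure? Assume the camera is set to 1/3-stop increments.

Aperture: f/13 → f/11 → f/10 → f/9 → f/8 — 1 1/3 stops wider (brighter).
ISO: 2000 → 1600 → 1250 → 1000 → 800 → 640 → 500 → 400 → 320 — 2 2/3 stops lower (darker).
Net change so far: 1 1/3 stops darker. Offset with the shutter speed: 1/125 → 1/100 → 1/80 → 1/60 → 1/50.

1/50s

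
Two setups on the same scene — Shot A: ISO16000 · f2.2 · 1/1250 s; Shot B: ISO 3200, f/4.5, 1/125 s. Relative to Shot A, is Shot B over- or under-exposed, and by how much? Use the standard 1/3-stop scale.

1 stop darker

Aperture: f/2.2 → f/2.5 → f/2.8 → f/3.2 → f/3.5 → f/4 → f/4.5 — 2 stops narrower (darker).
Shutter speed: 1/1250 → 1/1000 → 1/800 → 1/640 → 1/500 → 1/400 → 1/320 → 1/250 → 1/200 → 1/160 → 1/125 — 3 1/3 stops slower (brighter).
ISO: 16000 → 12800 → 10000 → 8000 → 6400 → 5000 → 4000 → 3200 — 2 1/3 stops lower (darker).
Net: −2 +3 1/3 −2 1/3 = −1 stop.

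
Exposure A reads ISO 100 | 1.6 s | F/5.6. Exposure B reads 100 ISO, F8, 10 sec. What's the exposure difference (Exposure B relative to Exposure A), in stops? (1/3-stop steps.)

Aperture: f/5.6 → f/6.3 → f/7.1 → f/8 — 1 stop stopped down (darker).
Shutter speed: 1.6 → 2 → 2.5 → 3.2 → 4 → 5 → 6 → 8 → 10 — 2 2/3 stops longer (brighter).
ISO: unchanged.
Net: −1 +2 2/3 = +1 2/3 stops.

1 2/3 stops brighter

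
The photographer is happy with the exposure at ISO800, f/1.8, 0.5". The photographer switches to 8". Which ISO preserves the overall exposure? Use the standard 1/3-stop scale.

Shutter speed: 0.5 → 0.6 → 0.8 → 1 → 1.3 → 1.6 → 2 → 2.5 → 3.2 → 4 → 5 → 6 → 8 — 4 stops slower (brighter).
Need 4 stops darker from the ISO: 800 → 640 → 500 → 400 → 320 → 250 → 200 → 160 → 125 → 100 → 80 → 64 → 50.

ISO 50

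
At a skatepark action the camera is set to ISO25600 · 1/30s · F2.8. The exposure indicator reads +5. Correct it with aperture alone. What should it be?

Overexposed by 5 stops → need 5 stops darker.
Aperture: f/2.8 → f/4 → f/5.6 → f/8 → f/11 → f/16.

f/16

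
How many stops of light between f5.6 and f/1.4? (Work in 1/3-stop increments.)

4 stops

f/5.6 → f/5 → f/4.5 → f/4 → f/3.5 → f/3.2 → f/2.8 → f/2.5 → f/2.2 → f/2 → f/1.8 → f/1.6 → f/1.4 — count the steps: 12 third-stops = 4 stops.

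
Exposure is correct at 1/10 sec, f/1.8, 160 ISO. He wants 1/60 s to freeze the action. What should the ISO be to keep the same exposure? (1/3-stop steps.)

Shutter speed: 1/10 → 1/13 → 1/15 → 1/20 → 1/25 → 1/30 → 1/40 → 1/50 → 1/60 — 2 2/3 stops shorter (darker).
Need 2 2/3 stops brighter from the ISO: 160 → 200 → 250 → 320 → 400 → 500 → 640 → 800 → 1000.

ISO 1000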